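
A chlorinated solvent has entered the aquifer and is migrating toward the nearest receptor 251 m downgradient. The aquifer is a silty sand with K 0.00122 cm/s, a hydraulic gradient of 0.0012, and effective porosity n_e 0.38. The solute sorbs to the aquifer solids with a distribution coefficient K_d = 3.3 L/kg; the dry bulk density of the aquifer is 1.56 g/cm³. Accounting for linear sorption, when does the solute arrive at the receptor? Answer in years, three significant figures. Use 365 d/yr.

K = 0.00122 cm/s × 864 = 1.054 m/d
q = Ki = 1.054 × 0.0012 = 0.001265 m/d
Seepage velocity v = q / n = 0.001265 / 0.38 = 0.003329 m/d
Retardation R = 1 + ρ_b·K_d/n = 1 + 1.56×3.3/0.38 = 14.55
Contaminant velocity v_c = v/R = 0.003329/14.55 = 2.288e-4 m/d
t = L/v_c = 251/2.288e-4 = 1.097e6 d
   = 1.097e6/365 = 3010 yr

3010 years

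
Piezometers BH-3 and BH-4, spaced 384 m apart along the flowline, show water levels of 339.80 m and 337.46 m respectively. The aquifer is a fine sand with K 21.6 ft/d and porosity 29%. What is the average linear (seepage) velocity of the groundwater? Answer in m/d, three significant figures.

0.138 m/d

Hydraulic gradient i = (339.80 − 337.46) / 384 = 2.34 / 384 = 0.006094
K = 21.6 ft/d × 0.3048 = 6.584 m/d
q = Ki = 6.584 × 0.006094 = 0.04012 m/d
Average linear velocity = 0.04012 / 0.29 = 0.1383 m/d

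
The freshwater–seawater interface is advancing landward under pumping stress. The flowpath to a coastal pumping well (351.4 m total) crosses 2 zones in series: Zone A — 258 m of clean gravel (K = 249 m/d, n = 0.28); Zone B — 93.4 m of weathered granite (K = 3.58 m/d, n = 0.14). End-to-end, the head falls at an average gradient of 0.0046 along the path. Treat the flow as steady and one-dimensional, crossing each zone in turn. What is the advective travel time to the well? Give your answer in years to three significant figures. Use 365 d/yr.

For zones in series the flux q is common to all zones; the equivalent conductivity is the harmonic (thickness-weighted) mean, K_eq = L_total / Σ(L_j/K_j).
Σ(L/K) = 258/249 + 93.4/3.58 = 1.036 + 26.09 = 27.13 d
K_eq = L_total / Σ(L/K) = 351.4 / 27.13 = 12.95 m/d
q = K_eq · i = 12.95 × 0.0046 = 0.05959 m/d (same in every zone)
Zone A: v = q/n = 0.05959/0.28 = 0.2128 m/d → t_A = 258/0.2128 = 1212 d
Zone B: v = q/n = 0.05959/0.14 = 0.4257 m/d → t_B = 93.4/0.4257 = 219.4 d
Total t = 1212 + 219.4 = 1432 d
   = 1432 / 365 = 3.92 yr

3.92 years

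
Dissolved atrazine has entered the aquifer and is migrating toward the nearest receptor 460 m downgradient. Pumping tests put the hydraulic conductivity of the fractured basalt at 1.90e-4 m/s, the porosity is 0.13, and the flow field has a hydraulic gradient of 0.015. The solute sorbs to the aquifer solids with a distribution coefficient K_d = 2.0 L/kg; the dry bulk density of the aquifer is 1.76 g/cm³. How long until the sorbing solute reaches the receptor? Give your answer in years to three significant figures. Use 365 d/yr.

18.7 years

K = 1.90e-4 m/s × 86400 s/d = 16.42 m/d
Darcy flux q = K·i = 16.42 × 0.015 = 0.2462 m/d
Average linear velocity = 0.2462 / 0.13 = 1.894 m/d
Retardation R = 1 + ρ_b·K_d/n = 1 + 1.76×2.0/0.13 = 28.08
Contaminant velocity v_c = v/R = 1.894/28.08 = 0.06746 m/d
t = L/v_c = 460/0.06746 = 6819 d
   = 6819/365 = 18.7 yr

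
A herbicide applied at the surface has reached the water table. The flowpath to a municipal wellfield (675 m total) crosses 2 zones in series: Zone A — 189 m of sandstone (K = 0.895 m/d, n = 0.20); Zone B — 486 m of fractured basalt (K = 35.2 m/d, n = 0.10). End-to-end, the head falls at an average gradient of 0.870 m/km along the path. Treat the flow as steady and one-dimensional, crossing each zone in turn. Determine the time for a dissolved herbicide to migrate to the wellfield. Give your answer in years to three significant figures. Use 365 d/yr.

90.7 years

Continuity: the same q passes through each zone, so ΔH = q·Σ(L_j/K_j) — the zones act as resistances in series.
Σ(L/K) = 189/0.895 + 486/35.2 = 211.2 + 13.81 = 225.0 d
K_eq = L_total / Σ(L/K) = 675 / 225.0 = 3.000 m/d
q = K_eq · i = 3.000 × 8.7e-4 = 0.002610 m/d (same in every zone)
Zone A: v = q/n = 0.002610/0.20 = 0.01305 m/d → t_A = 189/0.01305 = 14480 d
Zone B: v = q/n = 0.002610/0.10 = 0.02610 m/d → t_B = 486/0.02610 = 18620 d
Total t = 14480 + 18620 = 33100 d
   = 33100 / 365 = 90.7 yr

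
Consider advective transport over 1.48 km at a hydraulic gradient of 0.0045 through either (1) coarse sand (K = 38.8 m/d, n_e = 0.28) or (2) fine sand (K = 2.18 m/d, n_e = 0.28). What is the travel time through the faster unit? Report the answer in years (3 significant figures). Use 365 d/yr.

Unit 1 (coarse sand): v = 38.8×0.0045/0.28 = 0.6236 m/d, t = 1480/0.6236 = 2373 d
Unit 2 (fine sand): v = 2.18×0.0045/0.28 = 0.03504 m/d, t = 1480/0.03504 = 42240 d
Faster: 2373 d / 365 = 6.50 yr

6.50 years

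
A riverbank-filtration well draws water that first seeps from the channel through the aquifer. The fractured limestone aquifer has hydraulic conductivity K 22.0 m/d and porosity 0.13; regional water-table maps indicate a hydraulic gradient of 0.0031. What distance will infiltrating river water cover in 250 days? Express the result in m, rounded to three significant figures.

131 m

Specific discharge q = 22.0 × 0.0031 = 0.06820 m/d
Average linear velocity = 0.06820 / 0.13 = 0.5246 m/d
L = v × T = 0.5246 × 250 = 131.2 m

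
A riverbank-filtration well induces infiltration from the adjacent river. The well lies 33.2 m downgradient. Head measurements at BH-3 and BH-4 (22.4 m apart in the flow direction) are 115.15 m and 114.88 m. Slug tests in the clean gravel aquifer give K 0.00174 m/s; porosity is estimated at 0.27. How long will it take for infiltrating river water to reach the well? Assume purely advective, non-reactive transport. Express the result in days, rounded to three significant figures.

Hydraulic gradient i = (115.15 − 114.88) / 22.4 = 0.27 / 22.4 = 0.01205
K = 0.00174 m/s × 86400 s/d = 150.3 m/d
q = Ki = 150.3 × 0.01205 = 1.812 m/d
Seepage velocity v = q / n = 1.812 / 0.27 = 6.711 m/d
t = L / v = 33.2 / 6.711 = 4.947 d

4.95 days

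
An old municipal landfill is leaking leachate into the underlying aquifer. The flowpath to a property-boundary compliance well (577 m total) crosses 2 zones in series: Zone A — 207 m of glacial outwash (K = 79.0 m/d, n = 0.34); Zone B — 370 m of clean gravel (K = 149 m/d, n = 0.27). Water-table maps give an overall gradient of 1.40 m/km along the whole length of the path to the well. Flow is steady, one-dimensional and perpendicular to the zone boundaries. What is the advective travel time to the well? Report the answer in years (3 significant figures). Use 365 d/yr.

2.95 years

Steady 1-D flow in series ⇒ the Darcy flux q is identical in every zone and the zone head losses add (resistances L/K in series).
Σ(L/K) = 207/79.0 + 370/149 = 2.620 + 2.483 = 5.103 d
K_eq = L_total / Σ(L/K) = 577 / 5.103 = 113.1 m/d
q = K_eq · i = 113.1 × 0.0014 = 0.1583 m/d (same in every zone)
Zone A: v = q/n = 0.1583/0.34 = 0.4655 m/d → t_A = 207/0.4655 = 444.6 d
Zone B: v = q/n = 0.1583/0.27 = 0.5862 m/d → t_B = 370/0.5862 = 631.1 d
Total t = 444.6 + 631.1 = 1076 d
   = 1076 / 365 = 2.95 yr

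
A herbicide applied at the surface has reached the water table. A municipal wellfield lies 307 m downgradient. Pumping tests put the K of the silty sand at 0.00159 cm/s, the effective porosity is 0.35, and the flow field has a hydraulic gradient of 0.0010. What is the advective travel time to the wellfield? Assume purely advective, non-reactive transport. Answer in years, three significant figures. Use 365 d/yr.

K = 0.00159 cm/s × 864 = 1.374 m/d
Specific discharge q = 1.374 × 0.0010 = 0.001374 m/d
Average linear velocity = 0.001374 / 0.35 = 0.003925 m/d
t = L / v = 307 / 0.003925 = 78220 d
   = 78220 / 365 = 214 yr

214 years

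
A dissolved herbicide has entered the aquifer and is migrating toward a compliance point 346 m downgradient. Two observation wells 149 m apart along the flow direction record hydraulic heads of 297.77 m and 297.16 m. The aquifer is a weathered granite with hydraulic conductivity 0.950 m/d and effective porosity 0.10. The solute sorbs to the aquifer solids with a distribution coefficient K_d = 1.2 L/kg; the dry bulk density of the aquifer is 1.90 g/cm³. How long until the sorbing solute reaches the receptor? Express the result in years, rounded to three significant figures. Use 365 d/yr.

Hydraulic gradient i = (297.77 − 297.16) / 149 = 0.61 / 149 = 0.004094
Specific discharge q = 0.950 × 0.004094 = 0.003889 m/d
v_s = q/n_e = 0.003889/0.10 = 0.03889 m/d
Retardation R = 1 + ρ_b·K_d/n = 1 + 1.90×1.2/0.10 = 23.80
Contaminant velocity v_c = v/R = 0.03889/23.80 = 0.001634 m/d
t = L/v_c = 346/0.001634 = 211700 d
   = 211700/365 = 580 yr

580 years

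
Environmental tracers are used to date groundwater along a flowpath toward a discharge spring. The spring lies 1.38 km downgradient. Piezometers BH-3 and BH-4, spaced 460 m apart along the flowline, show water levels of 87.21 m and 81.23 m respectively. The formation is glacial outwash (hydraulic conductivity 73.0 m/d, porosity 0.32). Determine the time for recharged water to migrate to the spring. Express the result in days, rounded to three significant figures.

465 days

Hydraulic gradient i = (87.21 − 81.23) / 460 = 5.98 / 460 = 0.01300
Specific discharge q = 73.0 × 0.01300 = 0.9490 m/d
Seepage velocity v = q / n = 0.9490 / 0.32 = 2.966 m/d
L = 1.38 km = 1380 m
t = L / v = 1380 / 2.966 = 465.3 d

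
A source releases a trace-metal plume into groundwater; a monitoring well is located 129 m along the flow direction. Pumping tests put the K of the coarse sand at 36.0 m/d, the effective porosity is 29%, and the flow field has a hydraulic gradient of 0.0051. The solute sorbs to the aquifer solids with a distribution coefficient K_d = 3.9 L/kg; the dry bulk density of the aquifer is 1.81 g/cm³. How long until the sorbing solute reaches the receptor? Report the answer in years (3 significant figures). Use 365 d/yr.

Specific discharge q = 36.0 × 0.0051 = 0.1836 m/d
v_s = q/n_e = 0.1836/0.29 = 0.6331 m/d
Retardation R = 1 + ρ_b·K_d/n = 1 + 1.81×3.9/0.29 = 25.34
Contaminant velocity v_c = v/R = 0.6331/25.34 = 0.02498 m/d
t = L/v_c = 129/0.02498 = 5164 d
   = 5164/365 = 14.1 yr

14.1 years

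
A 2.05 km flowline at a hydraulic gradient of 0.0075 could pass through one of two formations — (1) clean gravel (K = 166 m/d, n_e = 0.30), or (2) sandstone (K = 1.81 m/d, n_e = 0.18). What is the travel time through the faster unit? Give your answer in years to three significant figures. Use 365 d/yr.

Unit 1 (clean gravel): v = 166×0.0075/0.30 = 4.150 m/d, t = 2050/4.150 = 494.0 d
Unit 2 (sandstone): v = 1.81×0.0075/0.18 = 0.07542 m/d, t = 2050/0.07542 = 27180 d
Faster: 494.0 d / 365 = 1.35 yr

1.35 years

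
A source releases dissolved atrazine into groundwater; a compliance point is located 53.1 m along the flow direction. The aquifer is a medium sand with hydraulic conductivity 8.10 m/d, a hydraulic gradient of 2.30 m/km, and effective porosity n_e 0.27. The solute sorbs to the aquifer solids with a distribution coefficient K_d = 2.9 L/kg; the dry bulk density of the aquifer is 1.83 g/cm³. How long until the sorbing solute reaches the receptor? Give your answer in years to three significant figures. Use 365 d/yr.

Specific discharge q = 8.10 × 0.0023 = 0.01863 m/d
v = Ki/n = 8.10·0.0023/0.27 = 0.06900 m/d
Retardation R = 1 + ρ_b·K_d/n = 1 + 1.83×2.9/0.27 = 20.66
Contaminant velocity v_c = v/R = 0.06900/20.66 = 0.003341 m/d
t = L/v_c = 53.1/0.003341 = 15900 d
   = 15900/365 = 43.6 yr

43.6 years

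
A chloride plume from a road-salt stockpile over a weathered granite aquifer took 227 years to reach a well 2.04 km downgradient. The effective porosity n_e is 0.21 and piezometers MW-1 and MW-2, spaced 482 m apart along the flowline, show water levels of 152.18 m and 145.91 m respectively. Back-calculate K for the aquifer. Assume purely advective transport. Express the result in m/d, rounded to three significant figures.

Hydraulic gradient i = (152.18 − 145.91) / 482 = 6.27 / 482 = 0.01301
t = 227 years = 82860 d
L = 2.04 km = 2040 m
v = L / t = 2040 / 82860 = 0.02462 m/d
K = v · n / i = 0.02462 × 0.21 / 0.01301 = 0.397 m/d

0.397 m/d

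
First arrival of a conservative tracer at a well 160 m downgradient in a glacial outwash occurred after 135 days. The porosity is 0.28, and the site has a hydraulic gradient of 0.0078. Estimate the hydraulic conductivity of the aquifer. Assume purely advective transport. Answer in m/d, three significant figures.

v = L / t = 160 / 135 = 1.185 m/d
K = v · n / i = 1.185 × 0.28 / 0.0078 = 42.5 m/d

42.5 m/d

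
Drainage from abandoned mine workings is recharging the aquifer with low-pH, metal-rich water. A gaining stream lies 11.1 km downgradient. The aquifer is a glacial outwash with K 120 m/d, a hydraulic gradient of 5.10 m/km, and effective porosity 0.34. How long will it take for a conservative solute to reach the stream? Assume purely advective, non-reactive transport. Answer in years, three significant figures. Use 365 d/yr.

Darcy flux q = K·i = 120 × 0.0051 = 0.6120 m/d
v_s = q/n_e = 0.6120/0.34 = 1.800 m/d
L = 11.1 km = 11100 m
t = L / v = 11100 / 1.800 = 6167 d
   = 6167 / 365 = 16.9 yr

16.9 years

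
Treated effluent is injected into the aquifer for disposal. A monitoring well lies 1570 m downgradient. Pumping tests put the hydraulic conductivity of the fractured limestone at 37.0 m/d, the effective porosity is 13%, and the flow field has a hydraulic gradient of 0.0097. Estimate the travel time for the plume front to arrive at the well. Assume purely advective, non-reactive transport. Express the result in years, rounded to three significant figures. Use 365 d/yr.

1.56 years

Darcy flux q = K·i = 37.0 × 0.0097 = 0.3589 m/d
Seepage velocity v = q / n = 0.3589 / 0.13 = 2.761 m/d
t = L / v = 1570 / 2.761 = 568.7 d
   = 568.7 / 365 = 1.56 yr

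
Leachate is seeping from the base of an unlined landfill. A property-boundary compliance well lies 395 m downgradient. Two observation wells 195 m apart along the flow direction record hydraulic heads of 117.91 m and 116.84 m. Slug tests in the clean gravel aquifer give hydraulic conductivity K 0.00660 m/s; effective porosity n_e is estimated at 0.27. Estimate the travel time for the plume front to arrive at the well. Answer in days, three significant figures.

34.1 days

Hydraulic gradient i = (117.91 − 116.84) / 195 = 1.07 / 195 = 0.005487
K = 0.00660 m/s × 86400 s/d = 570.2 m/d
Darcy flux q = K·i = 570.2 × 0.005487 = 3.129 m/d
v = Ki/n = 570.2·0.005487/0.27 = 11.59 m/d
t = L / v = 395 / 11.59 = 34.08 d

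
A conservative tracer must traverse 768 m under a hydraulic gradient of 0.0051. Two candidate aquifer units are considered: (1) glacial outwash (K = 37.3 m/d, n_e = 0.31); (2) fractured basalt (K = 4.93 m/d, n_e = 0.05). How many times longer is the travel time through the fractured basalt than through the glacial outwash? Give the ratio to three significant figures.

1.22

Unit 1 (glacial outwash): v = 37.3×0.0051/0.31 = 0.6136 m/d, t = 768/0.6136 = 1252 d
Unit 2 (fractured basalt): v = 4.93×0.0051/0.05 = 0.5029 m/d, t = 768/0.5029 = 1527 d
t(fractured basalt) / t(glacial outwash) = 1527/1252 = 1.22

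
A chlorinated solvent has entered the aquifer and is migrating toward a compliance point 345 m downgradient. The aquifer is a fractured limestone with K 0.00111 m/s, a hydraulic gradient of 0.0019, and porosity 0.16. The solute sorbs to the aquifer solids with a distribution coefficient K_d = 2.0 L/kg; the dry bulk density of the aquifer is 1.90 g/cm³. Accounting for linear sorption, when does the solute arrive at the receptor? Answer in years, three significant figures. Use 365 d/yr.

20.5 years

K = 0.00111 m/s × 86400 s/d = 95.90 m/d
Specific discharge q = 95.90 × 0.0019 = 0.1822 m/d
v_s = q/n_e = 0.1822/0.16 = 1.139 m/d
Retardation R = 1 + ρ_b·K_d/n = 1 + 1.90×2.0/0.16 = 24.75
Contaminant velocity v_c = v/R = 1.139/24.75 = 0.04601 m/d
t = L/v_c = 345/0.04601 = 7498 d
   = 7498/365 = 20.5 yr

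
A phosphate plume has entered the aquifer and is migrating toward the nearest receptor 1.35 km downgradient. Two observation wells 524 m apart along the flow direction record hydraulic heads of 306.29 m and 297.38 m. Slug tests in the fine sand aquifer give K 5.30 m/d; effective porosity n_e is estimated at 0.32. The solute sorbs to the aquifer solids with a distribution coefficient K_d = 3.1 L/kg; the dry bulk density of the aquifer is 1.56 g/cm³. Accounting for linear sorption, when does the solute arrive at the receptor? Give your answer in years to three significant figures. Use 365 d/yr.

212 years

Hydraulic gradient i = (306.29 − 297.38) / 524 = 8.91 / 524 = 0.01700
Darcy flux q = K·i = 5.30 × 0.01700 = 0.09012 m/d
Average linear velocity = 0.09012 / 0.32 = 0.2816 m/d
Retardation R = 1 + ρ_b·K_d/n = 1 + 1.56×3.1/0.32 = 16.11
Contaminant velocity v_c = v/R = 0.2816/16.11 = 0.01748 m/d
L = 1.35 km = 1350 m
t = L/v_c = 1350/0.01748 = 77240 d
   = 77240/365 = 212 yr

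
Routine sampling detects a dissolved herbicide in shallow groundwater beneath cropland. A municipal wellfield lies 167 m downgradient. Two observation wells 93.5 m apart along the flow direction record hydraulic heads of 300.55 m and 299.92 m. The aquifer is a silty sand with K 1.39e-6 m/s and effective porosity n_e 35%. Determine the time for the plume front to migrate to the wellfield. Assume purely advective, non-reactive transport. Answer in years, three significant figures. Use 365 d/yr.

Hydraulic gradient i = (300.55 − 299.92) / 93.5 = 0.63 / 93.5 = 0.006738
K = 1.39e-6 m/s × 86400 s/d = 0.1201 m/d
q = Ki = 0.1201 × 0.006738 = 8.092e-4 m/d
Average linear velocity = 8.092e-4 / 0.35 = 0.002312 m/d
t = L / v = 167 / 0.002312 = 72230 d
   = 72230 / 365 = 198 yr

198 years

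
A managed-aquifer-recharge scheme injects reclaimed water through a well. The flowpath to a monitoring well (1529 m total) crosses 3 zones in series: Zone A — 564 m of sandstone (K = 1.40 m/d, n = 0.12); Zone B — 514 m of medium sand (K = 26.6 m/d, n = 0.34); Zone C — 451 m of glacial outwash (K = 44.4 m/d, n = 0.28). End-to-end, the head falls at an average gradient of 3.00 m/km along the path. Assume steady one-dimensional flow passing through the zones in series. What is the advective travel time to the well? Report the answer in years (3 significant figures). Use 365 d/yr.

Continuity: the same q passes through each zone, so ΔH = q·Σ(L_j/K_j) — the zones act as resistances in series.
Σ(L/K) = 564/1.40 + 514/26.6 + 451/44.4 = 402.9 + 19.32 + 10.16 = 432.3 d
K_eq = L_total / Σ(L/K) = 1529 / 432.3 = 3.537 m/d
q = K_eq · i = 3.537 × 0.0030 = 0.01061 m/d (same in every zone)
Zone A: v = q/n = 0.01061/0.12 = 0.08841 m/d → t_A = 564/0.08841 = 6379 d
Zone B: v = q/n = 0.01061/0.34 = 0.03121 m/d → t_B = 514/0.03121 = 16470 d
Zone C: v = q/n = 0.01061/0.28 = 0.03789 m/d → t_C = 451/0.03789 = 11900 d
Total t = 6379 + 16470 + 11900 = 34750 d
   = 34750 / 365 = 95.2 yr

95.2 years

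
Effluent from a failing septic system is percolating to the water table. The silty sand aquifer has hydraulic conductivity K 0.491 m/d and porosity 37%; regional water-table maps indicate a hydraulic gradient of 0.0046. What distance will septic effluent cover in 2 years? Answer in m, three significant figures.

4.46 m

Specific discharge q = 0.491 × 0.0046 = 0.002259 m/d
v = Ki/n = 0.491·0.0046/0.37 = 0.006104 m/d
T = 2 yr × 365 = 730 d
L = v × T = 0.006104 × 730 = 4.456 m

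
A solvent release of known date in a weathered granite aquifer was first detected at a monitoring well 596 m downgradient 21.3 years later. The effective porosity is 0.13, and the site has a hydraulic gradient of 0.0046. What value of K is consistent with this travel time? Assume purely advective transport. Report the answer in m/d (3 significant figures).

t = 21.3 years = 7775 d
v = L / t = 596 / 7775 = 0.07666 m/d
K = v · n / i = 0.07666 × 0.13 / 0.0046 = 2.17 m/d

2.17 m/d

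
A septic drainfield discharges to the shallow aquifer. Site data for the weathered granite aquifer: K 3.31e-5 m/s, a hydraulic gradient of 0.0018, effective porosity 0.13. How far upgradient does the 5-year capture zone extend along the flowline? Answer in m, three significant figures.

K = 3.31e-5 m/s × 86400 s/d = 2.860 m/d
Specific discharge q = 2.860 × 0.0018 = 0.005148 m/d
Average linear velocity = 0.005148 / 0.13 = 0.03960 m/d
T = 5 yr × 365 = 1825 d
L = v × T = 0.03960 × 1825 = 72.27 m

72.3 m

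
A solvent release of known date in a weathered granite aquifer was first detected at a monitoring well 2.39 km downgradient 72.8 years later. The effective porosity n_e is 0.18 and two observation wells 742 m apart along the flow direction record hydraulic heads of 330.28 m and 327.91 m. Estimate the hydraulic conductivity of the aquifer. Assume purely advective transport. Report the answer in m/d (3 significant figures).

Hydraulic gradient i = (330.28 − 327.91) / 742 = 2.37 / 742 = 0.003194
t = 72.8 years = 26570 d
L = 2.39 km = 2390 m
v = L / t = 2390 / 26570 = 0.08994 m/d
K = v · n / i = 0.08994 × 0.18 / 0.003194 = 5.07 m/d

5.07 m/d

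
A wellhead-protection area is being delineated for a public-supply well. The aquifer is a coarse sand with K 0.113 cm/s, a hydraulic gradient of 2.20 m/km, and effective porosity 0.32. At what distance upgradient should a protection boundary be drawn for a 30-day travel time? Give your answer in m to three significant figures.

20.1 m

K = 0.113 cm/s × 864 = 97.63 m/d
Specific discharge q = 97.63 × 0.0022 = 0.2148 m/d
v = Ki/n = 97.63·0.0022/0.32 = 0.6712 m/d
L = v × T = 0.6712 × 30 = 20.14 m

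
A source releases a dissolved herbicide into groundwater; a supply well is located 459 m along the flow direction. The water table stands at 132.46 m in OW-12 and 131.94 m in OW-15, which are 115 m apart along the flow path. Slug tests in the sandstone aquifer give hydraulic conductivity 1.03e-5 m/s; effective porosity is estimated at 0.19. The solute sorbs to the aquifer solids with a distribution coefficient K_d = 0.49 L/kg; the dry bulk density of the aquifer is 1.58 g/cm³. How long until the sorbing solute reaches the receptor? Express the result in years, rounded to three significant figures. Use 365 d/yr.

Hydraulic gradient i = (132.46 − 131.94) / 115 = 0.52 / 115 = 0.004522
K = 1.03e-5 m/s × 86400 s/d = 0.8899 m/d
Darcy flux q = K·i = 0.8899 × 0.004522 = 0.004024 m/d
Average linear velocity = 0.004024 / 0.19 = 0.02118 m/d
Retardation R = 1 + ρ_b·K_d/n = 1 + 1.58×0.49/0.19 = 5.075
Contaminant velocity v_c = v/R = 0.02118/5.075 = 0.004173 m/d
t = L/v_c = 459/0.004173 = 110000 d
   = 110000/365 = 301 yr

301 years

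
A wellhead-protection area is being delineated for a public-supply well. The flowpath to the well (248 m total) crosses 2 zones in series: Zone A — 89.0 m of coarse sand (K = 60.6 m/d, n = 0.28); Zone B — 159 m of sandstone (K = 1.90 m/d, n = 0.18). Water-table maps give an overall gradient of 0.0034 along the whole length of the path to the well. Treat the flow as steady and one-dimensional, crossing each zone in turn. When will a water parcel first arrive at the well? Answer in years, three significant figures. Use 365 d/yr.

Steady 1-D flow in series ⇒ the Darcy flux q is identical in every zone and the zone head losses add (resistances L/K in series).
Σ(L/K) = 89.0/60.6 + 159/1.90 = 1.469 + 83.68 = 85.15 d
K_eq = L_total / Σ(L/K) = 248 / 85.15 = 2.912 m/d
q = K_eq · i = 2.912 × 0.0034 = 0.009902 m/d (same in every zone)
Zone A: v = q/n = 0.009902/0.28 = 0.03536 m/d → t_A = 89.0/0.03536 = 2517 d
Zone B: v = q/n = 0.009902/0.18 = 0.05501 m/d → t_B = 159/0.05501 = 2890 d
Total t = 2517 + 2890 = 5407 d
   = 5407 / 365 = 14.8 yr

14.8 years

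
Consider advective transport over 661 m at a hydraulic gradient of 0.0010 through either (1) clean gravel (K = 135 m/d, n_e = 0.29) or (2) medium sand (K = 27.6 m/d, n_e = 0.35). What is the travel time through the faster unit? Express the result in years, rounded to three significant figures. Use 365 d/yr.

3.89 years

Unit 1 (clean gravel): v = 135×0.0010/0.29 = 0.4655 m/d, t = 661/0.4655 = 1420 d
Unit 2 (medium sand): v = 27.6×0.0010/0.35 = 0.07886 m/d, t = 661/0.07886 = 8382 d
Faster: 1420 d / 365 = 3.89 yr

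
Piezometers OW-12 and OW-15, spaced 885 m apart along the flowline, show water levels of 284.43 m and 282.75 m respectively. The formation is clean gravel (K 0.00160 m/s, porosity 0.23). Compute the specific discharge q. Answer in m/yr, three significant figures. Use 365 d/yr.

95.8 m/yr

Hydraulic gradient i = (284.43 − 282.75) / 885 = 1.68 / 885 = 0.001898
K = 0.00160 m/s × 86400 s/d = 138.2 m/d
q = Ki = 138.2 × 0.001898 = 0.2624 m/d
   = 0.2624 × 365 = 95.8 m/yr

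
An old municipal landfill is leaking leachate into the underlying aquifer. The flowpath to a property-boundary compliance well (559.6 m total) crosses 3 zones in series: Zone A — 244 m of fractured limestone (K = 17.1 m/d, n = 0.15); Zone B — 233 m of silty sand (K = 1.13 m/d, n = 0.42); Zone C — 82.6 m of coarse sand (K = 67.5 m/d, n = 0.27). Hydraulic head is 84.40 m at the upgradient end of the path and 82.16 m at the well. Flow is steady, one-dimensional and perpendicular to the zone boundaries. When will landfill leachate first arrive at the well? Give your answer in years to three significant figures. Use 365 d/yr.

Total head drop ΔH = 84.40 − 82.16 = 2.24 m
Continuity: the same q passes through each zone, so ΔH = q·Σ(L_j/K_j) — the zones act as resistances in series.
Σ(L/K) = 244/17.1 + 233/1.13 + 82.6/67.5 = 14.27 + 206.2 + 1.224 = 221.7 d
q = ΔH / Σ(L/K) = 2.24 / 221.7 = 0.01010 m/d (same in every zone)
Zone A: v = q/n = 0.01010/0.15 = 0.06736 m/d → t_A = 244/0.06736 = 3622 d
Zone B: v = q/n = 0.01010/0.42 = 0.02406 m/d → t_B = 233/0.02406 = 9685 d
Zone C: v = q/n = 0.01010/0.27 = 0.03742 m/d → t_C = 82.6/0.03742 = 2207 d
Total t = 3622 + 9685 + 2207 = 15510 d
   = 15510 / 365 = 42.5 yr

42.5 years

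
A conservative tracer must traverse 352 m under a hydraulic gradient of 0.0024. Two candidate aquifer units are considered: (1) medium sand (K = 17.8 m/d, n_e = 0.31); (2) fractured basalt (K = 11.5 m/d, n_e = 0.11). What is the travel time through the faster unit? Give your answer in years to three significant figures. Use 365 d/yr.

Unit 1 (medium sand): v = 17.8×0.0024/0.31 = 0.1378 m/d, t = 352/0.1378 = 2554 d
Unit 2 (fractured basalt): v = 11.5×0.0024/0.11 = 0.2509 m/d, t = 352/0.2509 = 1403 d
Faster: 1403 d / 365 = 3.84 yr

3.84 years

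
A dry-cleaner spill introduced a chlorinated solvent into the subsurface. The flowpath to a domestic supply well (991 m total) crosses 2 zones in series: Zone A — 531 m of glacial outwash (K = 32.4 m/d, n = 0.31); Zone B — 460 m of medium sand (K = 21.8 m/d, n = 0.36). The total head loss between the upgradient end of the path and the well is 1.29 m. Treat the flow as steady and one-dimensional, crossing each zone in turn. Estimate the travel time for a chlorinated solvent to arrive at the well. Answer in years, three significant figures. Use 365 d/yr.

26.3 years

Continuity: the same q passes through each zone, so ΔH = q·Σ(L_j/K_j) — the zones act as resistances in series.
Σ(L/K) = 531/32.4 + 460/21.8 = 16.39 + 21.10 = 37.49 d
q = ΔH / Σ(L/K) = 1.29 / 37.49 = 0.03441 m/d (same in every zone)
Zone A: v = q/n = 0.03441/0.31 = 0.1110 m/d → t_A = 531/0.1110 = 4784 d
Zone B: v = q/n = 0.03441/0.36 = 0.09558 m/d → t_B = 460/0.09558 = 4813 d
Total t = 4784 + 4813 = 9597 d
   = 9597 / 365 = 26.3 yr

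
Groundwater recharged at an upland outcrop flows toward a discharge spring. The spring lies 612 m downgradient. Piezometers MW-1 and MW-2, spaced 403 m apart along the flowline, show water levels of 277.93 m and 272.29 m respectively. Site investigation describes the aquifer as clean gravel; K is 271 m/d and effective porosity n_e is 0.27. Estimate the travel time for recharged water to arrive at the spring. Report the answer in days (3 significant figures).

Hydraulic gradient i = (277.93 − 272.29) / 403 = 5.64 / 403 = 0.01400
Specific discharge q = 271 × 0.01400 = 3.793 m/d
Average linear velocity = 3.793 / 0.27 = 14.05 m/d
t = L / v = 612 / 14.05 = 43.57 d

43.6 days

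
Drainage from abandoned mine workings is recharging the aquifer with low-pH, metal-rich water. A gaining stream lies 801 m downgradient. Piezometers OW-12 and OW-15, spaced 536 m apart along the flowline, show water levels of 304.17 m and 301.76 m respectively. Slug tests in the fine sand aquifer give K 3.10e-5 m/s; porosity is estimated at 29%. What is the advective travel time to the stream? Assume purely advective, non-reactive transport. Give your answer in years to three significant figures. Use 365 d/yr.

Hydraulic gradient i = (304.17 − 301.76) / 536 = 2.41 / 536 = 0.004496
K = 3.10e-5 m/s × 86400 s/d = 2.678 m/d
q = Ki = 2.678 × 0.004496 = 0.01204 m/d
v = Ki/n = 2.678·0.004496/0.29 = 0.04153 m/d
t = L / v = 801 / 0.04153 = 19290 d
   = 19290 / 365 = 52.8 yr

52.8 years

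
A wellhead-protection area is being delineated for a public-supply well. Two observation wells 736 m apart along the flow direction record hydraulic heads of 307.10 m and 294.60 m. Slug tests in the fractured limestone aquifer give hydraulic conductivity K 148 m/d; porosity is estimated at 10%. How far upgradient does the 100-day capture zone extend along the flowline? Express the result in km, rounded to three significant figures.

2.51 km

Hydraulic gradient i = (307.10 − 294.60) / 736 = 12.50 / 736 = 0.01698
Darcy flux q = K·i = 148 × 0.01698 = 2.514 m/d
v = Ki/n = 148·0.01698/0.10 = 25.14 m/d
L = v × T = 25.14 × 100 = 2514 m
   = 2.51 km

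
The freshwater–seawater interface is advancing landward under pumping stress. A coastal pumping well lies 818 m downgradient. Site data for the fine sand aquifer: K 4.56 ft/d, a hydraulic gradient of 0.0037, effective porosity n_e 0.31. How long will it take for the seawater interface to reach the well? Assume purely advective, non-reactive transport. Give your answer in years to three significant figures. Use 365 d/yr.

135 years

K = 4.56 ft/d × 0.3048 = 1.390 m/d
Specific discharge q = 1.390 × 0.0037 = 0.005143 m/d
v_s = q/n_e = 0.005143/0.31 = 0.01659 m/d
t = L / v = 818 / 0.01659 = 49310 d
   = 49310 / 365 = 135 yr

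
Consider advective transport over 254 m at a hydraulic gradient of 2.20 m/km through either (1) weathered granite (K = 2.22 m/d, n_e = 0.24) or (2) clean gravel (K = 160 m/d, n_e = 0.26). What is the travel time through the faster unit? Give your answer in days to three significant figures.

Unit 1 (weathered granite): v = 2.22×0.0022/0.24 = 0.02035 m/d, t = 254/0.02035 = 12480 d
Unit 2 (clean gravel): v = 160×0.0022/0.26 = 1.354 m/d, t = 254/1.354 = 187.6 d
Faster unit: t = 188 d

188 days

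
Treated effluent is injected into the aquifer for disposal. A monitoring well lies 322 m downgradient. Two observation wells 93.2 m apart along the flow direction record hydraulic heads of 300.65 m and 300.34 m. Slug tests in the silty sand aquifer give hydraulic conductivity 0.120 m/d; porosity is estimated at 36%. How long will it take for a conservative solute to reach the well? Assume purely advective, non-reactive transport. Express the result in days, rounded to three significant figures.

290000 days

Hydraulic gradient i = (300.65 − 300.34) / 93.2 = 0.31 / 93.2 = 0.003326
Specific discharge q = 0.120 × 0.003326 = 3.991e-4 m/d
v_s = q/n_e = 3.991e-4/0.36 = 0.001109 m/d
t = L / v = 322 / 0.001109 = 290400 d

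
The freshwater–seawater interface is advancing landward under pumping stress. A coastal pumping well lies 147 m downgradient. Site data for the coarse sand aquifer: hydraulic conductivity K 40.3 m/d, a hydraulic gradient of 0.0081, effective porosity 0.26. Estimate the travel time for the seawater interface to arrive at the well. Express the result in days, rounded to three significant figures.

Specific discharge q = 40.3 × 0.0081 = 0.3264 m/d
Seepage velocity v = q / n = 0.3264 / 0.26 = 1.255 m/d
t = L / v = 147 / 1.255 = 117.1 d

117 days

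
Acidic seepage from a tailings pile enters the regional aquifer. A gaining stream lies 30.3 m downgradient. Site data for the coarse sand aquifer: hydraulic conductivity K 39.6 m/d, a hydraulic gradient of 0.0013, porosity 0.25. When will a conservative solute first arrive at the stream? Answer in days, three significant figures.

q = Ki = 39.6 × 0.0013 = 0.05148 m/d
v = Ki/n = 39.6·0.0013/0.25 = 0.2059 m/d
t = L / v = 30.3 / 0.2059 = 147.1 d

147 days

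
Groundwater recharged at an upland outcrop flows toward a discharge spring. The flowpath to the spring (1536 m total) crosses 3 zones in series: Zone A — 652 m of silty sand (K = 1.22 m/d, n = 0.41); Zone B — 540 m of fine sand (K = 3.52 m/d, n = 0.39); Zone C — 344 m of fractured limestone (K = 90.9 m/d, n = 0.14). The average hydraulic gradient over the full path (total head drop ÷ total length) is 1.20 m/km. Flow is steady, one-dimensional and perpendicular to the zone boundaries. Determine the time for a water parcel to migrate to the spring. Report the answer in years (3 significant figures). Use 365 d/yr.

Steady 1-D flow in series ⇒ the Darcy flux q is identical in every zone and the zone head losses add (resistances L/K in series).
Σ(L/K) = 652/1.22 + 540/3.52 + 344/90.9 = 534.4 + 153.4 + 3.784 = 691.6 d
K_eq = L_total / Σ(L/K) = 1536 / 691.6 = 2.221 m/d
q = K_eq · i = 2.221 × 0.0012 = 0.002665 m/d (same in every zone)
Zone A: v = q/n = 0.002665/0.41 = 0.006500 m/d → t_A = 652/0.006500 = 100300 d
Zone B: v = q/n = 0.002665/0.39 = 0.006833 m/d → t_B = 540/0.006833 = 79020 d
Zone C: v = q/n = 0.002665/0.14 = 0.01904 m/d → t_C = 344/0.01904 = 18070 d
Total t = 100300 + 79020 + 18070 = 197400 d
   = 197400 / 365 = 541 yr

541 years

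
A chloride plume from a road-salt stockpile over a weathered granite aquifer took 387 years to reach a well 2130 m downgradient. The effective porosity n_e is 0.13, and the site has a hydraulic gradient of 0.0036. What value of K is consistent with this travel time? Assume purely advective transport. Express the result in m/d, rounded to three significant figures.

0.545 m/d

t = 387 years = 141300 d
v = L / t = 2130 / 141300 = 0.01508 m/d
K = v · n / i = 0.01508 × 0.13 / 0.0036 = 0.545 m/d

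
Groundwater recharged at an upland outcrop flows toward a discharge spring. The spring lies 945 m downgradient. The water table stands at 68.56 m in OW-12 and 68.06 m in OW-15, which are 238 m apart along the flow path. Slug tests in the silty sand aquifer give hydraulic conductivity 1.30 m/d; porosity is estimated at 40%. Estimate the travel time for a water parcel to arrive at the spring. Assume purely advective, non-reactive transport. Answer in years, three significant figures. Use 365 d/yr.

Hydraulic gradient i = (68.56 − 68.06) / 238 = 0.50 / 238 = 0.002101
Darcy flux q = K·i = 1.30 × 0.002101 = 0.002731 m/d
v_s = q/n_e = 0.002731/0.40 = 0.006828 m/d
t = L / v = 945 / 0.006828 = 138400 d
   = 138400 / 365 = 379 yr

379 years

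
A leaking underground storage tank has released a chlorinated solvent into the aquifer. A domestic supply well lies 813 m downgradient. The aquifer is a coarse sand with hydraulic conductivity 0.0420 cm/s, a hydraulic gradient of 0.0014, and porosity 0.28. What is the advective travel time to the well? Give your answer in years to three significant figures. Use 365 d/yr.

K = 0.0420 cm/s × 864 = 36.29 m/d
Darcy flux q = K·i = 36.29 × 0.0014 = 0.05080 m/d
v = Ki/n = 36.29·0.0014/0.28 = 0.1814 m/d
t = L / v = 813 / 0.1814 = 4481 d
   = 4481 / 365 = 12.3 yr

12.3 years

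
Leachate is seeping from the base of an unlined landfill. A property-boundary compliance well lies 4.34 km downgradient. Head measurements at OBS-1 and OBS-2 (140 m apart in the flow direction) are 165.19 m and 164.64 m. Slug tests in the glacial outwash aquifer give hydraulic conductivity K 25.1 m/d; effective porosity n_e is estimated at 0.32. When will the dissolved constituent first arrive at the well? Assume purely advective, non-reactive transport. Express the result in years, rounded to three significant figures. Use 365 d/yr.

Hydraulic gradient i = (165.19 − 164.64) / 140 = 0.55 / 140 = 0.003929
Darcy flux q = K·i = 25.1 × 0.003929 = 0.09861 m/d
Seepage velocity v = q / n = 0.09861 / 0.32 = 0.3081 m/d
L = 4.34 km = 4340 m
t = L / v = 4340 / 0.3081 = 14080 d
   = 14080 / 365 = 38.6 yr

38.6 years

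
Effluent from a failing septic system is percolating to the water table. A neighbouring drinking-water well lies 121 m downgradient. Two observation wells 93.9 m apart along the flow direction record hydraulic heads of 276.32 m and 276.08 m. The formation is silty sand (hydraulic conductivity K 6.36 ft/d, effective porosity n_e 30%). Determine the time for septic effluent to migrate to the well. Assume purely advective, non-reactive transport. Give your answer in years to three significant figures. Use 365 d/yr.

20.1 years

Hydraulic gradient i = (276.32 − 276.08) / 93.9 = 0.24 / 93.9 = 0.002556
K = 6.36 ft/d × 0.3048 = 1.939 m/d
q = Ki = 1.939 × 0.002556 = 0.004955 m/d
Average linear velocity = 0.004955 / 0.30 = 0.01652 m/d
t = L / v = 121 / 0.01652 = 7326 d
   = 7326 / 365 = 20.1 yr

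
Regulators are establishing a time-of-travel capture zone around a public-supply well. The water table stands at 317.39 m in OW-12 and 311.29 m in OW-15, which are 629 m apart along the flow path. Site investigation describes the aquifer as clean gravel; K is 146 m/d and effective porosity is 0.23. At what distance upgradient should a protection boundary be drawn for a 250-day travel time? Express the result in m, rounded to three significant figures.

1540 m

Hydraulic gradient i = (317.39 − 311.29) / 629 = 6.10 / 629 = 0.009698
q = Ki = 146 × 0.009698 = 1.416 m/d
v_s = q/n_e = 1.416/0.23 = 6.156 m/d
L = v × T = 6.156 × 250 = 1539 m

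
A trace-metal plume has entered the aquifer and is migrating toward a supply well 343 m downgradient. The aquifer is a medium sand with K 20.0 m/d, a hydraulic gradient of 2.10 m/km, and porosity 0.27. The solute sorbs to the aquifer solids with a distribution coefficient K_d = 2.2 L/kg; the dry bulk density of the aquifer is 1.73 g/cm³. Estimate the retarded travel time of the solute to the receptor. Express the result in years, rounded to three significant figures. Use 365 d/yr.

91.2 years

Specific discharge q = 20.0 × 0.0021 = 0.04200 m/d
Seepage velocity v = q / n = 0.04200 / 0.27 = 0.1556 m/d
Retardation R = 1 + ρ_b·K_d/n = 1 + 1.73×2.2/0.27 = 15.10
Contaminant velocity v_c = v/R = 0.1556/15.10 = 0.01030 m/d
t = L/v_c = 343/0.01030 = 33290 d
   = 33290/365 = 91.2 yr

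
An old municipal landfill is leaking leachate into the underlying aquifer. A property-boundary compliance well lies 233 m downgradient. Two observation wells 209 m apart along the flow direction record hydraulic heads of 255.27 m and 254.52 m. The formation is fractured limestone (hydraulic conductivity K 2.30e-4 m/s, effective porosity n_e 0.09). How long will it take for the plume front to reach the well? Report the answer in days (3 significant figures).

294 days

Hydraulic gradient i = (255.27 − 254.52) / 209 = 0.75 / 209 = 0.003589
K = 2.30e-4 m/s × 86400 s/d = 19.87 m/d
Specific discharge q = 19.87 × 0.003589 = 0.07131 m/d
Seepage velocity v = q / n = 0.07131 / 0.09 = 0.7923 m/d
t = L / v = 233 / 0.7923 = 294.1 d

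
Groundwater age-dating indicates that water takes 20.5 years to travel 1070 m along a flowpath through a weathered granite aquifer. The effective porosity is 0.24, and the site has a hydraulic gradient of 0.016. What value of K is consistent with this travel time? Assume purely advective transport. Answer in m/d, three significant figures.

t = 20.5 years = 7483 d
v = L / t = 1070 / 7483 = 0.1430 m/d
K = v · n / i = 0.1430 × 0.24 / 0.016 = 2.15 m/d

2.15 m/d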